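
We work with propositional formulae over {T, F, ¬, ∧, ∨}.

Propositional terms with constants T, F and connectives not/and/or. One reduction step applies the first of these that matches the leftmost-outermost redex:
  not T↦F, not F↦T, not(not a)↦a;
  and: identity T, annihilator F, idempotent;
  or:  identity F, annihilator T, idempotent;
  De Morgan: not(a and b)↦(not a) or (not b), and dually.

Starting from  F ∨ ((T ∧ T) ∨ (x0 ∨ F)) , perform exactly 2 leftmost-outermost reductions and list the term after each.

Answer: after 2 steps: T ∨ (x0 ∨ F)

Working:
  start: F ∨ ((T ∧ T) ∨ (x0 ∨ F))
  →1  (T ∧ T) ∨ (x0 ∨ F)
  →2  T ∨ (x0 ∨ F)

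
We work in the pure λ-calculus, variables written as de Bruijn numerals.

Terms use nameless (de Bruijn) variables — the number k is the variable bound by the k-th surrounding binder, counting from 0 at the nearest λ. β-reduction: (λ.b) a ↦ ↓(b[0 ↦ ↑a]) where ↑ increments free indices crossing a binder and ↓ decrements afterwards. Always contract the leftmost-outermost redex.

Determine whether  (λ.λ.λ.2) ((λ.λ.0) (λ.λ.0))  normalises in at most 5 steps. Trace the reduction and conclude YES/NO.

  start: (λ.λ.λ.2) ((λ.λ.0) (λ.λ.0))
  →1  λ.λ.(λ.λ.0) (λ.λ.0)
  →2  λ.λ.λ.0

Answer: YES — reaches normal form λ.λ.λ.0 in 2 ≤ 5 steps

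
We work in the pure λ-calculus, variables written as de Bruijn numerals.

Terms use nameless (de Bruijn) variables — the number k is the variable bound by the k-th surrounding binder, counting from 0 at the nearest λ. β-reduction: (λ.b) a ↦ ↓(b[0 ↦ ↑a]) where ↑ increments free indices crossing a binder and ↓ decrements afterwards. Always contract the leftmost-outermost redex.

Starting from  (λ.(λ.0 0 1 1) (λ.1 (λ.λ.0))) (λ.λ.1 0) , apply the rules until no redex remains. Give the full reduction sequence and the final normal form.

  start: (λ.(λ.0 0 1 1) (λ.1 (λ.λ.0))) (λ.λ.1 0)
  [1] (λ.0 0 (λ.λ.1 0) (λ.λ.1 0)) (λ.(λ.λ.1 0) (λ.λ.0))
  [2] (λ.(λ.λ.1 0) (λ.λ.0)) (λ.(λ.λ.1 0) (λ.λ.0)) (λ.λ.1 0) (λ.λ.1 0)
  [3] (λ.λ.1 0) (λ.λ.0) (λ.λ.1 0) (λ.λ.1 0)
  [4] (λ.(λ.λ.0) 0) (λ.λ.1 0) (λ.λ.1 0)
  [5] (λ.λ.0) (λ.λ.1 0) (λ.λ.1 0)
  [6] (λ.0) (λ.λ.1 0)
  [7] λ.λ.1 0

Answer: normal form = λ.λ.1 0  (in 7 steps)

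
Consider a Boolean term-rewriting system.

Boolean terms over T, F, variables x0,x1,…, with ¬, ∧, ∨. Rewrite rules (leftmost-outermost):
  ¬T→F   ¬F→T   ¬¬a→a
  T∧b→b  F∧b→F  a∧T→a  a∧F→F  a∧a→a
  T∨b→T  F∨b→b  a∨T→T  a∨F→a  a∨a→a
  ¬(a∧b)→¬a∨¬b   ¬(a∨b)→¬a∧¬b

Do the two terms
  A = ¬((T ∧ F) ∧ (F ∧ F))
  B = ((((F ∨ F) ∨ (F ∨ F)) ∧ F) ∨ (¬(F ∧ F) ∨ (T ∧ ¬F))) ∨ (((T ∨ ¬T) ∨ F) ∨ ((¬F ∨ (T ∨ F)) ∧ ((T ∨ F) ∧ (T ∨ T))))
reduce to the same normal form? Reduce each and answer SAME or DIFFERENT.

Term A:
  start: ¬((T ∧ F) ∧ (F ∧ F))
  →1  ¬(T ∧ F) ∨ ¬(F ∧ F)
  →2  (¬T ∨ ¬F) ∨ ¬(F ∧ F)
  →3  (F ∨ ¬F) ∨ ¬(F ∧ F)
  →4  ¬F ∨ ¬(F ∧ F)
  →5  T ∨ ¬(F ∧ F)
  →6  T

Term B:
  start: ((((F ∨ F) ∨ (F ∨ F)) ∧ F) ∨ (¬(F ∧ F) ∨ (T ∧ ¬F))) ∨ (((T ∨ ¬T) ∨ F) ∨ ((¬F ∨ (T ∨ F)) ∧ ((T ∨ F) ∧ (T ∨ T))))
  →1  (F ∨ (¬(F ∧ F) ∨ (T ∧ ¬F))) ∨ (((T ∨ ¬T) ∨ F) ∨ ((¬F ∨ (T ∨ F)) ∧ ((T ∨ F) ∧ (T ∨ T))))
  →2  (¬(F ∧ F) ∨ (T ∧ ¬F)) ∨ (((T ∨ ¬T) ∨ F) ∨ ((¬F ∨ (T ∨ F)) ∧ ((T ∨ F) ∧ (T ∨ T))))
  →3  ((¬F ∨ ¬F) ∨ (T ∧ ¬F)) ∨ (((T ∨ ¬T) ∨ F) ∨ ((¬F ∨ (T ∨ F)) ∧ ((T ∨ F) ∧ (T ∨ T))))
  →4  (¬F ∨ (T ∧ ¬F)) ∨ (((T ∨ ¬T) ∨ F) ∨ ((¬F ∨ (T ∨ F)) ∧ ((T ∨ F) ∧ (T ∨ T))))
  →5  (T ∨ (T ∧ ¬F)) ∨ (((T ∨ ¬T) ∨ F) ∨ ((¬F ∨ (T ∨ F)) ∧ ((T ∨ F) ∧ (T ∨ T))))
  →6  T ∨ (((T ∨ ¬T) ∨ F) ∨ ((¬F ∨ (T ∨ F)) ∧ ((T ∨ F) ∧ (T ∨ T))))
  →7  T

Answer: SAME — A ⇓ T, B ⇓ T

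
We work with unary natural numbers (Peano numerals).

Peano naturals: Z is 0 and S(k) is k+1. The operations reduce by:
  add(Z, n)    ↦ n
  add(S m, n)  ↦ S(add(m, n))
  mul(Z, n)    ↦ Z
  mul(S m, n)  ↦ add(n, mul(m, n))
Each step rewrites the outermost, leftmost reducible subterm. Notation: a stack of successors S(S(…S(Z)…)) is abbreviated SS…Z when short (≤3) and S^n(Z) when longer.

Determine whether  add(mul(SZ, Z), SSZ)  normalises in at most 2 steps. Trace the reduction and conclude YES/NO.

  start: add(mul(SZ, Z), SSZ)
  →1  add(add(Z, mul(Z, Z)), SSZ)
  →2  add(mul(Z, Z), SSZ)

Answer: NO — after 2 steps the term is add(mul(Z, Z), SSZ), not yet normal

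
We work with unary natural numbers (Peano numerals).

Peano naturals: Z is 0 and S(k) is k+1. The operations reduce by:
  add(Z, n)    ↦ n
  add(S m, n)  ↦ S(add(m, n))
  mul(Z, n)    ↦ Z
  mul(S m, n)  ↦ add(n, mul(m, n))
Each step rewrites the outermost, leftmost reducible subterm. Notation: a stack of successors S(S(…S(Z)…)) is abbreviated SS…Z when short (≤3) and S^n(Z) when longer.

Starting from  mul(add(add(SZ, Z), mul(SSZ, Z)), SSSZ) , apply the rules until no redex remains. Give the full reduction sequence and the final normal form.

Answer: normal form = SSSZ  (in 15 steps)

Derivation:
  start: mul(add(add(SZ, Z), mul(SSZ, Z)), SSSZ)
  [1] mul(add(S(add(Z, Z)), mul(SSZ, Z)), SSSZ)
  [2] mul(S(add(add(Z, Z), mul(SSZ, Z))), SSSZ)
  [3] add(SSSZ, mul(add(add(Z, Z), mul(SSZ, Z)), SSSZ))
  [4] S(add(SSZ, mul(add(add(Z, Z), mul(SSZ, Z)), SSSZ)))
  [5] S(S(add(SZ, mul(add(add(Z, Z), mul(SSZ, Z)), SSSZ))))
  [6] S(S(S(add(Z, mul(add(add(Z, Z), mul(SSZ, Z)), SSSZ)))))
  [7] S(S(S(mul(add(add(Z, Z), mul(SSZ, Z)), SSSZ))))
  [8] S(S(S(mul(add(Z, mul(SSZ, Z)), SSSZ))))
  [9] S(S(S(mul(mul(SSZ, Z), SSSZ))))
  [10] S(S(S(mul(add(Z, mul(SZ, Z)), SSSZ))))
  [11] S(S(S(mul(mul(SZ, Z), SSSZ))))
  [12] S(S(S(mul(add(Z, mul(Z, Z)), SSSZ))))
  [13] S(S(S(mul(mul(Z, Z), SSSZ))))
  [14] S(S(S(mul(Z, SSSZ))))
  [15] SSSZ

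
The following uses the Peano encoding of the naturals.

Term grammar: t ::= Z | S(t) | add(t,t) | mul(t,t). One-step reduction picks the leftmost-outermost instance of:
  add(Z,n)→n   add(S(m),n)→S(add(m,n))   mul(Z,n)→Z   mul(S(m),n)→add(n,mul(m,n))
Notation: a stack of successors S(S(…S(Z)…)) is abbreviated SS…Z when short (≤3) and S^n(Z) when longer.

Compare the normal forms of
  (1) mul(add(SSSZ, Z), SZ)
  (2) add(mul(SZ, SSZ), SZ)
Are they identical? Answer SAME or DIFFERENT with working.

Answer: SAME — A ⇓ SSSZ, B ⇓ SSSZ

Working:
Term A:
  start: mul(add(SSSZ, Z), SZ)
  →1  mul(S(add(SSZ, Z)), SZ)
  →2  add(SZ, mul(add(SSZ, Z), SZ))
  →3  S(add(Z, mul(add(SSZ, Z), SZ)))
  →4  S(mul(add(SSZ, Z), SZ))
  →5  S(mul(S(add(SZ, Z)), SZ))
  →6  S(add(SZ, mul(add(SZ, Z), SZ)))
  →7  S(S(add(Z, mul(add(SZ, Z), SZ))))
  →8  S(S(mul(add(SZ, Z), SZ)))
  →9  S(S(mul(S(add(Z, Z)), SZ)))
  →10  S(S(add(SZ, mul(add(Z, Z), SZ))))
  →11  S(S(S(add(Z, mul(add(Z, Z), SZ)))))
  →12  S(S(S(mul(add(Z, Z), SZ))))
  →13  S(S(S(mul(Z, SZ))))
  →14  SSSZ

Term B:
  start: add(mul(SZ, SSZ), SZ)
  →1  add(add(SSZ, mul(Z, SSZ)), SZ)
  →2  add(S(add(SZ, mul(Z, SSZ))), SZ)
  →3  S(add(add(SZ, mul(Z, SSZ)), SZ))
  →4  S(add(S(add(Z, mul(Z, SSZ))), SZ))
  →5  S(S(add(add(Z, mul(Z, SSZ)), SZ)))
  →6  S(S(add(mul(Z, SSZ), SZ)))
  →7  S(S(add(Z, SZ)))
  →8  SSSZ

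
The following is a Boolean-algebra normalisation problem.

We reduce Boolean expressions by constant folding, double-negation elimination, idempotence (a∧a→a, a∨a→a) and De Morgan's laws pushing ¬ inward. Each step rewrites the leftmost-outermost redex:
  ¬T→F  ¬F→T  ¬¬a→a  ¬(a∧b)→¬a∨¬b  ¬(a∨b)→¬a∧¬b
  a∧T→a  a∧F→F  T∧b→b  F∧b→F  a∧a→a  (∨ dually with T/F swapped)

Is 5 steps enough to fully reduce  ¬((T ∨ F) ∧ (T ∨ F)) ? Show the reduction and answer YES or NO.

Answer: YES — reaches normal form F in 5 ≤ 5 steps

Derivation:
  start: ¬((T ∨ F) ∧ (T ∨ F))
  step 1: ¬(T ∨ F) ∨ ¬(T ∨ F)
  step 2: ¬(T ∨ F)
  step 3: ¬T ∧ ¬F
  step 4: F ∧ ¬F
  step 5: F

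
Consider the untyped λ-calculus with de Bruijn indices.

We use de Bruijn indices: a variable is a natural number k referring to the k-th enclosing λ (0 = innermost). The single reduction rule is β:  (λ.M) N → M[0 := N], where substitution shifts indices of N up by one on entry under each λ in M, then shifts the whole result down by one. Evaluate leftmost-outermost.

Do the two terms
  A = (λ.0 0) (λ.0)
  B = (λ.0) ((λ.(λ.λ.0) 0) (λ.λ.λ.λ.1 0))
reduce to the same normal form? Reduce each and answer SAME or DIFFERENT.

Term A:
  start: (λ.0 0) (λ.0)
  →1  (λ.0) (λ.0)
  →2  λ.0

Term B:
  start: (λ.0) ((λ.(λ.λ.0) 0) (λ.λ.λ.λ.1 0))
  →1  (λ.(λ.λ.0) 0) (λ.λ.λ.λ.1 0)
  →2  (λ.λ.0) (λ.λ.λ.λ.1 0)
  →3  λ.0

Answer: SAME — A ⇓ λ.0, B ⇓ λ.0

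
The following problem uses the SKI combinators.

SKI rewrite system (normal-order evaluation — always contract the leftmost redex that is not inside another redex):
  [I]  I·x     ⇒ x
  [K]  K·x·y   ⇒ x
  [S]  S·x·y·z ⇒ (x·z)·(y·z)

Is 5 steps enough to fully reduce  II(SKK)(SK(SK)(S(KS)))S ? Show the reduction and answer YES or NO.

  start: II(SKK)(SK(SK)(S(KS)))S
  [1] I(SKK)(SK(SK)(S(KS)))S
  [2] SKK(SK(SK)(S(KS)))S
  [3] K(SK(SK)(S(KS)))(K(SK(SK)(S(KS))))S
  [4] SK(SK)(S(KS))S
  [5] K(S(KS))(SK(S(KS)))S

Answer: NO — after 5 steps the term is K(S(KS))(SK(S(KS)))S, not yet normal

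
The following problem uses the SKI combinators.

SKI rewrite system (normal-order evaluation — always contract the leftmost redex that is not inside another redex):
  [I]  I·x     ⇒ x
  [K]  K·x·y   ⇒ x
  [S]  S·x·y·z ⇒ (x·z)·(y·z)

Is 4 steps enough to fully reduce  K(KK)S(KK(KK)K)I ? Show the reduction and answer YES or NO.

Answer: YES — reaches normal form KI in 2 ≤ 4 steps

Reduction:
  start: K(KK)S(KK(KK)K)I
  step 1: KK(KK(KK)K)I
  step 2: KI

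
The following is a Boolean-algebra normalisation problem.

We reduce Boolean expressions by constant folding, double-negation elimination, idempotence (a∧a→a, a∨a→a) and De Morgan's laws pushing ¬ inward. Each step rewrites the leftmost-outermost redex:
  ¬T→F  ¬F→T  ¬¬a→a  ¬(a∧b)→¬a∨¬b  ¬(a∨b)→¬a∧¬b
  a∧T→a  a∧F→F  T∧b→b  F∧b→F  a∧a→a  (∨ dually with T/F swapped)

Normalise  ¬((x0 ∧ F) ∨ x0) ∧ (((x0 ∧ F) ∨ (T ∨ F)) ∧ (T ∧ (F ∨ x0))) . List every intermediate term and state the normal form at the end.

  start: ¬((x0 ∧ F) ∨ x0) ∧ (((x0 ∧ F) ∨ (T ∨ F)) ∧ (T ∧ (F ∨ x0)))
  →1  (¬(x0 ∧ F) ∧ ¬x0) ∧ (((x0 ∧ F) ∨ (T ∨ F)) ∧ (T ∧ (F ∨ x0)))
  →2  ((¬x0 ∨ ¬F) ∧ ¬x0) ∧ (((x0 ∧ F) ∨ (T ∨ F)) ∧ (T ∧ (F ∨ x0)))
  →3  ((¬x0 ∨ T) ∧ ¬x0) ∧ (((x0 ∧ F) ∨ (T ∨ F)) ∧ (T ∧ (F ∨ x0)))
  →4  (T ∧ ¬x0) ∧ (((x0 ∧ F) ∨ (T ∨ F)) ∧ (T ∧ (F ∨ x0)))
  →5  ¬x0 ∧ (((x0 ∧ F) ∨ (T ∨ F)) ∧ (T ∧ (F ∨ x0)))
  →6  ¬x0 ∧ ((F ∨ (T ∨ F)) ∧ (T ∧ (F ∨ x0)))
  →7  ¬x0 ∧ ((T ∨ F) ∧ (T ∧ (F ∨ x0)))
  →8  ¬x0 ∧ (T ∧ (T ∧ (F ∨ x0)))
  →9  ¬x0 ∧ (T ∧ (F ∨ x0))
  →10  ¬x0 ∧ (F ∨ x0)
  →11  ¬x0 ∧ x0

Answer: normal form = ¬x0 ∧ x0  (in 11 steps)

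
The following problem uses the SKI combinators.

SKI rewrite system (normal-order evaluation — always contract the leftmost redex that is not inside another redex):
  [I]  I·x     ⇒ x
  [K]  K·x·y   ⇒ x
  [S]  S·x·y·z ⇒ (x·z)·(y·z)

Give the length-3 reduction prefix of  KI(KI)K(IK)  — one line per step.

  start: KI(KI)K(IK)
  [1] IK(IK)
  [2] K(IK)
  [3] KK

Answer: after 3 steps: KK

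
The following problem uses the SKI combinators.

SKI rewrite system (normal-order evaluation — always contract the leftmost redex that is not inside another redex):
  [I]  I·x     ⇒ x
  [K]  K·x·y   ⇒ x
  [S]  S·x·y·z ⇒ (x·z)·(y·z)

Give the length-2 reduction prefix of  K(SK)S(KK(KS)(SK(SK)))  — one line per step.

Answer: after 2 steps: SK(K(SK(SK)))

Working:
  start: K(SK)S(KK(KS)(SK(SK)))
  step 1: SK(KK(KS)(SK(SK)))
  step 2: SK(K(SK(SK)))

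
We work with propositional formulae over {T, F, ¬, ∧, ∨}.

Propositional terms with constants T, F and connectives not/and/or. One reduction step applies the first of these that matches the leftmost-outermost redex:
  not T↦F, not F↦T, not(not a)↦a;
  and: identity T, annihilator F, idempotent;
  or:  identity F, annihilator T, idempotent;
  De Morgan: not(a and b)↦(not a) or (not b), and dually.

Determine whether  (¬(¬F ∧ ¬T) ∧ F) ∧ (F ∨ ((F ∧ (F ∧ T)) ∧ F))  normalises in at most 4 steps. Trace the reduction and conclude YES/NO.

  start: (¬(¬F ∧ ¬T) ∧ F) ∧ (F ∨ ((F ∧ (F ∧ T)) ∧ F))
  step 1: F ∧ (F ∨ ((F ∧ (F ∧ T)) ∧ F))
  step 2: F

Answer: YES — reaches normal form F in 2 ≤ 4 steps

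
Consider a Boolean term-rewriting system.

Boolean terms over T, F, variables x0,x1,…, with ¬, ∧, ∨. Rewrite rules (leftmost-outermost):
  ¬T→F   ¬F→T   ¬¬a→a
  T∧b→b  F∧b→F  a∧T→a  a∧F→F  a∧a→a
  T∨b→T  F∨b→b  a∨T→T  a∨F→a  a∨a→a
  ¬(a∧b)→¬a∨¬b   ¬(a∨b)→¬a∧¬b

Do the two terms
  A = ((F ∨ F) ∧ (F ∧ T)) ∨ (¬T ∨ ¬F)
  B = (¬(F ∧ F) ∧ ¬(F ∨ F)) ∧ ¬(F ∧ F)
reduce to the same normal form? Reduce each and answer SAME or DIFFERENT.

Term A:
  start: ((F ∨ F) ∧ (F ∧ T)) ∨ (¬T ∨ ¬F)
  step 1: (F ∧ (F ∧ T)) ∨ (¬T ∨ ¬F)
  step 2: F ∨ (¬T ∨ ¬F)
  step 3: ¬T ∨ ¬F
  step 4: F ∨ ¬F
  step 5: ¬F
  step 6: T

Term B:
  start: (¬(F ∧ F) ∧ ¬(F ∨ F)) ∧ ¬(F ∧ F)
  step 1: ((¬F ∨ ¬F) ∧ ¬(F ∨ F)) ∧ ¬(F ∧ F)
  step 2: (¬F ∧ ¬(F ∨ F)) ∧ ¬(F ∧ F)
  step 3: (T ∧ ¬(F ∨ F)) ∧ ¬(F ∧ F)
  step 4: ¬(F ∨ F) ∧ ¬(F ∧ F)
  step 5: (¬F ∧ ¬F) ∧ ¬(F ∧ F)
  step 6: ¬F ∧ ¬(F ∧ F)
  step 7: T ∧ ¬(F ∧ F)
  step 8: ¬(F ∧ F)
  step 9: ¬F ∨ ¬F
  step 10: ¬F
  step 11: T

Answer: SAME — A ⇓ T, B ⇓ T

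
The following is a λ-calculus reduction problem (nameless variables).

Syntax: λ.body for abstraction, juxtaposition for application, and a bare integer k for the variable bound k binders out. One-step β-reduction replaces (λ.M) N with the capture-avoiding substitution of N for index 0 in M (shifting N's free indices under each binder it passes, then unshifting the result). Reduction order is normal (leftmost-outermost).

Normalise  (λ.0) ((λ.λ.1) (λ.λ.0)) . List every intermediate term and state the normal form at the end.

Answer: normal form = λ.λ.λ.0  (in 2 steps)

Reduction:
  start: (λ.0) ((λ.λ.1) (λ.λ.0))
  →1  (λ.λ.1) (λ.λ.0)
  →2  λ.λ.λ.0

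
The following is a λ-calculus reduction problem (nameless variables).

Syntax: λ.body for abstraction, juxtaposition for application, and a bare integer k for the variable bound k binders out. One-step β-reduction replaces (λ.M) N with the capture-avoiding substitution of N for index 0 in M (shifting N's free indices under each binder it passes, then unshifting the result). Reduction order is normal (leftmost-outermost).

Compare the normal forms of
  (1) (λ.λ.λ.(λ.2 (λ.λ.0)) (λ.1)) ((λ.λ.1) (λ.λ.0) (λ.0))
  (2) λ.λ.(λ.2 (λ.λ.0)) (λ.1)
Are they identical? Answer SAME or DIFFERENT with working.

Term A:
  start: (λ.λ.λ.(λ.2 (λ.λ.0)) (λ.1)) ((λ.λ.1) (λ.λ.0) (λ.0))
  step 1: λ.λ.(λ.2 (λ.λ.0)) (λ.1)
  step 2: λ.λ.1 (λ.λ.0)

Term B:
  start: λ.λ.(λ.2 (λ.λ.0)) (λ.1)
  step 1: λ.λ.1 (λ.λ.0)

Answer: SAME — A ⇓ λ.λ.1 (λ.λ.0), B ⇓ λ.λ.1 (λ.λ.0)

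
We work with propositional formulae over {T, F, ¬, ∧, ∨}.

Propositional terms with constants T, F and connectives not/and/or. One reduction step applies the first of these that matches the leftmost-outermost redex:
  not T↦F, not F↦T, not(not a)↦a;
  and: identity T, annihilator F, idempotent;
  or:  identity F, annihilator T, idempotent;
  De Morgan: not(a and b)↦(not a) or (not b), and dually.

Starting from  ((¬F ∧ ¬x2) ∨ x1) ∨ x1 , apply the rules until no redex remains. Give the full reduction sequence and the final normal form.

  start: ((¬F ∧ ¬x2) ∨ x1) ∨ x1
  step 1: ((T ∧ ¬x2) ∨ x1) ∨ x1
  step 2: (¬x2 ∨ x1) ∨ x1

Answer: normal form = (¬x2 ∨ x1) ∨ x1  (in 2 steps)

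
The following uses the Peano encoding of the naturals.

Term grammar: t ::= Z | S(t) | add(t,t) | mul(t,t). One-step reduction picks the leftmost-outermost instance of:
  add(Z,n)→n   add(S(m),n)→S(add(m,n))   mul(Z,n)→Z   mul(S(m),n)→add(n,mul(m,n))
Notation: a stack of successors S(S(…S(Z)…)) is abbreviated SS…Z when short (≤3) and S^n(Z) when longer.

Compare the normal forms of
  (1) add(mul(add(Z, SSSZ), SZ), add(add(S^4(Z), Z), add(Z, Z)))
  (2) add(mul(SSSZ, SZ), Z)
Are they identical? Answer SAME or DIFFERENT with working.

Term A:
  start: add(mul(add(Z, SSSZ), SZ), add(add(S^4(Z), Z), add(Z, Z)))
  →1  add(mul(SSSZ, SZ), add(add(S^4(Z), Z), add(Z, Z)))
  →2  add(add(SZ, mul(SSZ, SZ)), add(add(S^4(Z), Z), add(Z, Z)))
  →3  add(S(add(Z, mul(SSZ, SZ))), add(add(S^4(Z), Z), add(Z, Z)))
  →4  S(add(add(Z, mul(SSZ, SZ)), add(add(S^4(Z), Z), add(Z, Z))))
  →5  S(add(mul(SSZ, SZ), add(add(S^4(Z), Z), add(Z, Z))))
  →6  S(add(add(SZ, mul(SZ, SZ)), add(add(S^4(Z), Z), add(Z, Z))))
  →7  S(add(S(add(Z, mul(SZ, SZ))), add(add(S^4(Z), Z), add(Z, Z))))
  →8  S(S(add(add(Z, mul(SZ, SZ)), add(add(S^4(Z), Z), add(Z, Z)))))
  →9  S(S(add(mul(SZ, SZ), add(add(S^4(Z), Z), add(Z, Z)))))
  →10  S(S(add(add(SZ, mul(Z, SZ)), add(add(S^4(Z), Z), add(Z, Z)))))
  →11  S(S(add(S(add(Z, mul(Z, SZ))), add(add(S^4(Z), Z), add(Z, Z)))))
  →12  S(S(S(add(add(Z, mul(Z, SZ)), add(add(S^4(Z), Z), add(Z, Z))))))
  →13  S(S(S(add(mul(Z, SZ), add(add(S^4(Z), Z), add(Z, Z))))))
  →14  S(S(S(add(Z, add(add(S^4(Z), Z), add(Z, Z))))))
  →15  S(S(S(add(add(S^4(Z), Z), add(Z, Z)))))
  →16  S(S(S(add(S(add(SSSZ, Z)), add(Z, Z)))))
  →17  S(S(S(S(add(add(SSSZ, Z), add(Z, Z))))))
  →18  S(S(S(S(add(S(add(SSZ, Z)), add(Z, Z))))))
  →19  S(S(S(S(S(add(add(SSZ, Z), add(Z, Z)))))))
  →20  S(S(S(S(S(add(S(add(SZ, Z)), add(Z, Z)))))))
  →21  S(S(S(S(S(S(add(add(SZ, Z), add(Z, Z))))))))
  →22  S(S(S(S(S(S(add(S(add(Z, Z)), add(Z, Z))))))))
  →23  S(S(S(S(S(S(S(add(add(Z, Z), add(Z, Z)))))))))
  →24  S(S(S(S(S(S(S(add(Z, add(Z, Z)))))))))
  →25  S(S(S(S(S(S(S(add(Z, Z))))))))
  →26  S^7(Z)

Term B:
  start: add(mul(SSSZ, SZ), Z)
  →1  add(add(SZ, mul(SSZ, SZ)), Z)
  →2  add(S(add(Z, mul(SSZ, SZ))), Z)
  →3  S(add(add(Z, mul(SSZ, SZ)), Z))
  →4  S(add(mul(SSZ, SZ), Z))
  →5  S(add(add(SZ, mul(SZ, SZ)), Z))
  →6  S(add(S(add(Z, mul(SZ, SZ))), Z))
  →7  S(S(add(add(Z, mul(SZ, SZ)), Z)))
  →8  S(S(add(mul(SZ, SZ), Z)))
  →9  S(S(add(add(SZ, mul(Z, SZ)), Z)))
  →10  S(S(add(S(add(Z, mul(Z, SZ))), Z)))
  →11  S(S(S(add(add(Z, mul(Z, SZ)), Z))))
  →12  S(S(S(add(mul(Z, SZ), Z))))
  →13  S(S(S(add(Z, Z))))
  →14  SSSZ

Answer: DIFFERENT — A ⇓ S^7(Z), B ⇓ SSSZ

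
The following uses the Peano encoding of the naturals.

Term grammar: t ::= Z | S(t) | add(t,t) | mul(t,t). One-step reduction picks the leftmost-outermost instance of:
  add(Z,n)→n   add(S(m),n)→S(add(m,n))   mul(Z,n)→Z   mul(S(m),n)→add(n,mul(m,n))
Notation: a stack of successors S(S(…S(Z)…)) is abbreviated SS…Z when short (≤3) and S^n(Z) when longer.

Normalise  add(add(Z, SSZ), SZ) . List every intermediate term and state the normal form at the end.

Answer: normal form = SSSZ  (in 4 steps)

Working:
  start: add(add(Z, SSZ), SZ)
  →1  add(SSZ, SZ)
  →2  S(add(SZ, SZ))
  →3  S(S(add(Z, SZ)))
  →4  SSSZ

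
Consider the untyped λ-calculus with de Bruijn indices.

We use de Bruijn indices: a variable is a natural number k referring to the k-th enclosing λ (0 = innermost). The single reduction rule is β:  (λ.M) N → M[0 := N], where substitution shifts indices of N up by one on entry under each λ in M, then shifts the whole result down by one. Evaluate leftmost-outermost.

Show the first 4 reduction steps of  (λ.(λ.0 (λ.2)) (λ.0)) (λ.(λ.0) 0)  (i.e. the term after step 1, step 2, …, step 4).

  start: (λ.(λ.0 (λ.2)) (λ.0)) (λ.(λ.0) 0)
  [1] (λ.0 (λ.λ.(λ.0) 0)) (λ.0)
  [2] (λ.0) (λ.λ.(λ.0) 0)
  [3] λ.λ.(λ.0) 0
  [4] λ.λ.0

Answer: after 4 steps: λ.λ.0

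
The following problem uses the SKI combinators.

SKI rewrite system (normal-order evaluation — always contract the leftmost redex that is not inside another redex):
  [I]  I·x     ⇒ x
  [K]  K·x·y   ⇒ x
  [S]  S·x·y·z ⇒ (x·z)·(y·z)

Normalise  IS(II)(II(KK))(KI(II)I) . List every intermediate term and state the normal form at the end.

Answer: normal form = K  (in 10 steps)

Derivation:
  start: IS(II)(II(KK))(KI(II)I)
  [1] S(II)(II(KK))(KI(II)I)
  [2] II(KI(II)I)(II(KK)(KI(II)I))
  [3] I(KI(II)I)(II(KK)(KI(II)I))
  [4] KI(II)I(II(KK)(KI(II)I))
  [5] II(II(KK)(KI(II)I))
  [6] I(II(KK)(KI(II)I))
  [7] II(KK)(KI(II)I)
  [8] I(KK)(KI(II)I)
  [9] KK(KI(II)I)
  [10] K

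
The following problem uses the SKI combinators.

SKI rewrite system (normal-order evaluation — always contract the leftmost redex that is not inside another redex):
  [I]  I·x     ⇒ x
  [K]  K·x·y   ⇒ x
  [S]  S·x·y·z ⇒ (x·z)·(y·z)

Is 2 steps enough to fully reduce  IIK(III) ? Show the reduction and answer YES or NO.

Answer: NO — after 2 steps the term is K(III), not yet normal

Reduction:
  start: IIK(III)
  [1] IK(III)
  [2] K(III)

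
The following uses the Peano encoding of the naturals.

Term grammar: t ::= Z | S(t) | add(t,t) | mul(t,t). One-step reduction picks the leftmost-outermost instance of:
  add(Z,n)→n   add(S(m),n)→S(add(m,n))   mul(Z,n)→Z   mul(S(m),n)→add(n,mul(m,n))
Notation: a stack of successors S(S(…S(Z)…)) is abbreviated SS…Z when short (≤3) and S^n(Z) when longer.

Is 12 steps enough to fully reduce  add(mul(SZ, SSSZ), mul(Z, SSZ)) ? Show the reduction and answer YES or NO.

  start: add(mul(SZ, SSSZ), mul(Z, SSZ))
  →1  add(add(SSSZ, mul(Z, SSSZ)), mul(Z, SSZ))
  →2  add(S(add(SSZ, mul(Z, SSSZ))), mul(Z, SSZ))
  →3  S(add(add(SSZ, mul(Z, SSSZ)), mul(Z, SSZ)))
  →4  S(add(S(add(SZ, mul(Z, SSSZ))), mul(Z, SSZ)))
  →5  S(S(add(add(SZ, mul(Z, SSSZ)), mul(Z, SSZ))))
  →6  S(S(add(S(add(Z, mul(Z, SSSZ))), mul(Z, SSZ))))
  →7  S(S(S(add(add(Z, mul(Z, SSSZ)), mul(Z, SSZ)))))
  →8  S(S(S(add(mul(Z, SSSZ), mul(Z, SSZ)))))
  →9  S(S(S(add(Z, mul(Z, SSZ)))))
  →10  S(S(S(mul(Z, SSZ))))
  →11  SSSZ

Answer: YES — reaches normal form SSSZ in 11 ≤ 12 steps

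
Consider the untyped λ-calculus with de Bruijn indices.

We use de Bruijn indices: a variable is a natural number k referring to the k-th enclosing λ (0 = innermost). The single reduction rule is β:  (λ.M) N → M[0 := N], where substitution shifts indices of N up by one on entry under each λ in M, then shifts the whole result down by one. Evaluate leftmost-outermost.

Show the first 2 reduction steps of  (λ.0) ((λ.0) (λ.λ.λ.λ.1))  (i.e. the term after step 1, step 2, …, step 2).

Answer: after 2 steps: λ.λ.λ.λ.1

Reduction:
  start: (λ.0) ((λ.0) (λ.λ.λ.λ.1))
  [1] (λ.0) (λ.λ.λ.λ.1)
  [2] λ.λ.λ.λ.1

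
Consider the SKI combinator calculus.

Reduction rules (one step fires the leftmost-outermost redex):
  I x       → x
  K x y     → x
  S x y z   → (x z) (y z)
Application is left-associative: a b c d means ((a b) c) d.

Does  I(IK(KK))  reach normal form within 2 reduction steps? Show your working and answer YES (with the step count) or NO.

Answer: YES — reaches normal form K(KK) in 2 ≤ 2 steps

Reduction:
  start: I(IK(KK))
  →1  IK(KK)
  →2  K(KK)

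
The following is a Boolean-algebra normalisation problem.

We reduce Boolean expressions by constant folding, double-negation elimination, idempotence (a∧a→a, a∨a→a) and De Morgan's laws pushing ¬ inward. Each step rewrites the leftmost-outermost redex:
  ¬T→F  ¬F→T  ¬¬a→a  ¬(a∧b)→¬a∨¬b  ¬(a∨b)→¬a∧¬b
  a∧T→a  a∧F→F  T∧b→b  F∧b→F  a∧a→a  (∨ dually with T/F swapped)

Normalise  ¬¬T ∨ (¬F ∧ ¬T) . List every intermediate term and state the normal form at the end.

  start: ¬¬T ∨ (¬F ∧ ¬T)
  →1  T ∨ (¬F ∧ ¬T)
  →2  T

Answer: normal form = T  (in 2 steps)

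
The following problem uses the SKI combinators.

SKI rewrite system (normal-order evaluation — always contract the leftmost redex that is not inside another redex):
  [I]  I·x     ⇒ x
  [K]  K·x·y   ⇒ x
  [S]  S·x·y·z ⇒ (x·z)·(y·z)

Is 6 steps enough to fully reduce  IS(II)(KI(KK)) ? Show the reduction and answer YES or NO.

  start: IS(II)(KI(KK))
  [1] S(II)(KI(KK))
  [2] SI(KI(KK))
  [3] SII

Answer: YES — reaches normal form SII in 3 ≤ 6 steps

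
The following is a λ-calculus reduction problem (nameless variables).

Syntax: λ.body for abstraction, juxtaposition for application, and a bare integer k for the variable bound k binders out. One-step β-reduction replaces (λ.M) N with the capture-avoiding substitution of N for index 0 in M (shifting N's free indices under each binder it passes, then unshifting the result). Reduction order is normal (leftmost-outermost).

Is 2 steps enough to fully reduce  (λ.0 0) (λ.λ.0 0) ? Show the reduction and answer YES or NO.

Answer: YES — reaches normal form λ.0 0 in 2 ≤ 2 steps

Derivation:
  start: (λ.0 0) (λ.λ.0 0)
  →1  (λ.λ.0 0) (λ.λ.0 0)
  →2  λ.0 0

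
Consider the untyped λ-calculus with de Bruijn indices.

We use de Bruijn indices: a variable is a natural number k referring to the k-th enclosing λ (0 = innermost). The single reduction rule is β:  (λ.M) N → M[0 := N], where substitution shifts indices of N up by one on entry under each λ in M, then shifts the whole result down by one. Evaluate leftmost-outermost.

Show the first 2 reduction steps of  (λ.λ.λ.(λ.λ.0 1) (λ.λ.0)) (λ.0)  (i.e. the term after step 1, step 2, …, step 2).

  start: (λ.λ.λ.(λ.λ.0 1) (λ.λ.0)) (λ.0)
  →1  λ.λ.(λ.λ.0 1) (λ.λ.0)
  →2  λ.λ.λ.0 (λ.λ.0)

Answer: after 2 steps: λ.λ.λ.0 (λ.λ.0)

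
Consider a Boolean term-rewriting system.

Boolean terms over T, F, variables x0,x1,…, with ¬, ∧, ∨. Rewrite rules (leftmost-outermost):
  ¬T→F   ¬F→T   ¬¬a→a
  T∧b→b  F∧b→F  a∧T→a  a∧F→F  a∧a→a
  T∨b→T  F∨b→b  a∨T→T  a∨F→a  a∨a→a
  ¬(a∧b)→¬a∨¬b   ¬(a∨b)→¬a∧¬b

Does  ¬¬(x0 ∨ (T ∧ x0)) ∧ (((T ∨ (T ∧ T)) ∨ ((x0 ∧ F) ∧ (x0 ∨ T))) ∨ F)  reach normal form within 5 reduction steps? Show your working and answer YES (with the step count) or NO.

  start: ¬¬(x0 ∨ (T ∧ x0)) ∧ (((T ∨ (T ∧ T)) ∨ ((x0 ∧ F) ∧ (x0 ∨ T))) ∨ F)
  →1  (x0 ∨ (T ∧ x0)) ∧ (((T ∨ (T ∧ T)) ∨ ((x0 ∧ F) ∧ (x0 ∨ T))) ∨ F)
  →2  (x0 ∨ x0) ∧ (((T ∨ (T ∧ T)) ∨ ((x0 ∧ F) ∧ (x0 ∨ T))) ∨ F)
  →3  x0 ∧ (((T ∨ (T ∧ T)) ∨ ((x0 ∧ F) ∧ (x0 ∨ T))) ∨ F)
  →4  x0 ∧ ((T ∨ (T ∧ T)) ∨ ((x0 ∧ F) ∧ (x0 ∨ T)))
  →5  x0 ∧ (T ∨ ((x0 ∧ F) ∧ (x0 ∨ T)))

Answer: NO — after 5 steps the term is x0 ∧ (T ∨ ((x0 ∧ F) ∧ (x0 ∨ T))), not yet normal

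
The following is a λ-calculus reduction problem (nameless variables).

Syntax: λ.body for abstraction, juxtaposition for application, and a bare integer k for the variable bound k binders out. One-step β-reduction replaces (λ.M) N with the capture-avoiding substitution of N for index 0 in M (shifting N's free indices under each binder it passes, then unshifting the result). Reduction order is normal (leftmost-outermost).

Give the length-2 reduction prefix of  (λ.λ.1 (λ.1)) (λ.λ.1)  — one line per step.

Answer: after 2 steps: λ.λ.λ.2

Reduction:
  start: (λ.λ.1 (λ.1)) (λ.λ.1)
  →1  λ.(λ.λ.1) (λ.1)
  →2  λ.λ.λ.2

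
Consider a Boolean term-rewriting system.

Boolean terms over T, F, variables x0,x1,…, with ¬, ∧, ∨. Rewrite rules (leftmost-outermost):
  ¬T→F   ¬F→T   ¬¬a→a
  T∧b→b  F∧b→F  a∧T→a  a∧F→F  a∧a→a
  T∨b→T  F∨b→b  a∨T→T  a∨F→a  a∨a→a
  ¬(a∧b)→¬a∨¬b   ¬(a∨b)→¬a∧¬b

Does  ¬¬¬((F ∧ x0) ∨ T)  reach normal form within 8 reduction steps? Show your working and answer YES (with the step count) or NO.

  start: ¬¬¬((F ∧ x0) ∨ T)
  [1] ¬((F ∧ x0) ∨ T)
  [2] ¬(F ∧ x0) ∧ ¬T
  [3] (¬F ∨ ¬x0) ∧ ¬T
  [4] (T ∨ ¬x0) ∧ ¬T
  [5] T ∧ ¬T
  [6] ¬T
  [7] F

Answer: YES — reaches normal form F in 7 ≤ 8 steps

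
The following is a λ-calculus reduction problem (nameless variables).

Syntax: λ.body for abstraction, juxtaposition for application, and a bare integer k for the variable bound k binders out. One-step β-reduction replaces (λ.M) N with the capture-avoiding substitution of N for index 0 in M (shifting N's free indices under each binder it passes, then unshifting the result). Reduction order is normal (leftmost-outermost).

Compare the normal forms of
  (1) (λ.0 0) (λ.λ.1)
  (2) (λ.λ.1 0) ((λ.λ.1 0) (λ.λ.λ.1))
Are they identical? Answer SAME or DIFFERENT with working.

Answer: SAME — A ⇓ λ.λ.λ.1, B ⇓ λ.λ.λ.1

Working:
Term A:
  start: (λ.0 0) (λ.λ.1)
  →1  (λ.λ.1) (λ.λ.1)
  →2  λ.λ.λ.1

Term B:
  start: (λ.λ.1 0) ((λ.λ.1 0) (λ.λ.λ.1))
  →1  λ.(λ.λ.1 0) (λ.λ.λ.1) 0
  →2  λ.(λ.(λ.λ.λ.1) 0) 0
  →3  λ.(λ.λ.λ.1) 0
  →4  λ.λ.λ.1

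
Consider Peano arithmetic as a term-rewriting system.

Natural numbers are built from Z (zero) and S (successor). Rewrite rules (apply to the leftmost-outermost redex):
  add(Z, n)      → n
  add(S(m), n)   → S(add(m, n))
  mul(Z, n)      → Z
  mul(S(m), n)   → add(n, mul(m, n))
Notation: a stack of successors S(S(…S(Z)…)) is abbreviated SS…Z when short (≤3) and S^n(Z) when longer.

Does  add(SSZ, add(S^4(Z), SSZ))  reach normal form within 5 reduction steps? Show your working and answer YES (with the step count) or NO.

  start: add(SSZ, add(S^4(Z), SSZ))
  step 1: S(add(SZ, add(S^4(Z), SSZ)))
  step 2: S(S(add(Z, add(S^4(Z), SSZ))))
  step 3: S(S(add(S^4(Z), SSZ)))
  step 4: S(S(S(add(SSSZ, SSZ))))
  step 5: S(S(S(S(add(SSZ, SSZ)))))

Answer: NO — after 5 steps the term is S(S(S(S(add(SSZ, SSZ))))), not yet normal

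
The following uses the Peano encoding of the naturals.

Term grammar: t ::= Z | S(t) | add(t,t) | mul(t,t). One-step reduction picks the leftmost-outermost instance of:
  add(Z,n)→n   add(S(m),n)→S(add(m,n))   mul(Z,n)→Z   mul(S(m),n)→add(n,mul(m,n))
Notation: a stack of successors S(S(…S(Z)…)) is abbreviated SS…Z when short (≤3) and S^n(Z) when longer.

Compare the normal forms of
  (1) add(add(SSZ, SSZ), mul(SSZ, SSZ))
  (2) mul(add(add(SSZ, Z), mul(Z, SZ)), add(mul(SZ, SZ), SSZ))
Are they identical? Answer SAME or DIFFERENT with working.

Term A:
  start: add(add(SSZ, SSZ), mul(SSZ, SSZ))
  →1  add(S(add(SZ, SSZ)), mul(SSZ, SSZ))
  →2  S(add(add(SZ, SSZ), mul(SSZ, SSZ)))
  →3  S(add(S(add(Z, SSZ)), mul(SSZ, SSZ)))
  →4  S(S(add(add(Z, SSZ), mul(SSZ, SSZ))))
  →5  S(S(add(SSZ, mul(SSZ, SSZ))))
  →6  S(S(S(add(SZ, mul(SSZ, SSZ)))))
  →7  S(S(S(S(add(Z, mul(SSZ, SSZ))))))
  →8  S(S(S(S(mul(SSZ, SSZ)))))
  →9  S(S(S(S(add(SSZ, mul(SZ, SSZ))))))
  →10  S(S(S(S(S(add(SZ, mul(SZ, SSZ)))))))
  →11  S(S(S(S(S(S(add(Z, mul(SZ, SSZ))))))))
  →12  S(S(S(S(S(S(mul(SZ, SSZ)))))))
  →13  S(S(S(S(S(S(add(SSZ, mul(Z, SSZ))))))))
  →14  S(S(S(S(S(S(S(add(SZ, mul(Z, SSZ)))))))))
  →15  S(S(S(S(S(S(S(S(add(Z, mul(Z, SSZ))))))))))
  →16  S(S(S(S(S(S(S(S(mul(Z, SSZ)))))))))
  →17  S^8(Z)

Term B:
  start: mul(add(add(SSZ, Z), mul(Z, SZ)), add(mul(SZ, SZ), SSZ))
  →1  mul(add(S(add(SZ, Z)), mul(Z, SZ)), add(mul(SZ, SZ), SSZ))
  →2  mul(S(add(add(SZ, Z), mul(Z, SZ))), add(mul(SZ, SZ), SSZ))
  →3  add(add(mul(SZ, SZ), SSZ), mul(add(add(SZ, Z), mul(Z, SZ)), add(mul(SZ, SZ), SSZ)))
  →4  add(add(add(SZ, mul(Z, SZ)), SSZ), mul(add(add(SZ, Z), mul(Z, SZ)), add(mul(SZ, SZ), SSZ)))
  →5  add(add(S(add(Z, mul(Z, SZ))), SSZ), mul(add(add(SZ, Z), mul(Z, SZ)), add(mul(SZ, SZ), SSZ)))
  →6  add(S(add(add(Z, mul(Z, SZ)), SSZ)), mul(add(add(SZ, Z), mul(Z, SZ)), add(mul(SZ, SZ), SSZ)))
  →7  S(add(add(add(Z, mul(Z, SZ)), SSZ), mul(add(add(SZ, Z), mul(Z, SZ)), add(mul(SZ, SZ), SSZ))))
  →8  S(add(add(mul(Z, SZ), SSZ), mul(add(add(SZ, Z), mul(Z, SZ)), add(mul(SZ, SZ), SSZ))))
  →9  S(add(add(Z, SSZ), mul(add(add(SZ, Z), mul(Z, SZ)), add(mul(SZ, SZ), SSZ))))
  →10  S(add(SSZ, mul(add(add(SZ, Z), mul(Z, SZ)), add(mul(SZ, SZ), SSZ))))
  →11  S(S(add(SZ, mul(add(add(SZ, Z), mul(Z, SZ)), add(mul(SZ, SZ), SSZ)))))
  →12  S(S(S(add(Z, mul(add(add(SZ, Z), mul(Z, SZ)), add(mul(SZ, SZ), SSZ))))))
  →13  S(S(S(mul(add(add(SZ, Z), mul(Z, SZ)), add(mul(SZ, SZ), SSZ)))))
  →14  S(S(S(mul(add(S(add(Z, Z)), mul(Z, SZ)), add(mul(SZ, SZ), SSZ)))))
  →15  S(S(S(mul(S(add(add(Z, Z), mul(Z, SZ))), add(mul(SZ, SZ), SSZ)))))
  →16  S(S(S(add(add(mul(SZ, SZ), SSZ), mul(add(add(Z, Z), mul(Z, SZ)), add(mul(SZ, SZ), SSZ))))))
  →17  S(S(S(add(add(add(SZ, mul(Z, SZ)), SSZ), mul(add(add(Z, Z), mul(Z, SZ)), add(mul(SZ, SZ), SSZ))))))
  →18  S(S(S(add(add(S(add(Z, mul(Z, SZ))), SSZ), mul(add(add(Z, Z), mul(Z, SZ)), add(mul(SZ, SZ), SSZ))))))
  →19  S(S(S(add(S(add(add(Z, mul(Z, SZ)), SSZ)), mul(add(add(Z, Z), mul(Z, SZ)), add(mul(SZ, SZ), SSZ))))))
  →20  S(S(S(S(add(add(add(Z, mul(Z, SZ)), SSZ), mul(add(add(Z, Z), mul(Z, SZ)), add(mul(SZ, SZ), SSZ)))))))
  →21  S(S(S(S(add(add(mul(Z, SZ), SSZ), mul(add(add(Z, Z), mul(Z, SZ)), add(mul(SZ, SZ), SSZ)))))))
  →22  S(S(S(S(add(add(Z, SSZ), mul(add(add(Z, Z), mul(Z, SZ)), add(mul(SZ, SZ), SSZ)))))))
  →23  S(S(S(S(add(SSZ, mul(add(add(Z, Z), mul(Z, SZ)), add(mul(SZ, SZ), SSZ)))))))
  →24  S(S(S(S(S(add(SZ, mul(add(add(Z, Z), mul(Z, SZ)), add(mul(SZ, SZ), SSZ))))))))
  →25  S(S(S(S(S(S(add(Z, mul(add(add(Z, Z), mul(Z, SZ)), add(mul(SZ, SZ), SSZ)))))))))
  →26  S(S(S(S(S(S(mul(add(add(Z, Z), mul(Z, SZ)), add(mul(SZ, SZ), SSZ))))))))
  →27  S(S(S(S(S(S(mul(add(Z, mul(Z, SZ)), add(mul(SZ, SZ), SSZ))))))))
  →28  S(S(S(S(S(S(mul(mul(Z, SZ), add(mul(SZ, SZ), SSZ))))))))
  →29  S(S(S(S(S(S(mul(Z, add(mul(SZ, SZ), SSZ))))))))
  →30  S^6(Z)

Answer: DIFFERENT — A ⇓ S^8(Z), B ⇓ S^6(Z)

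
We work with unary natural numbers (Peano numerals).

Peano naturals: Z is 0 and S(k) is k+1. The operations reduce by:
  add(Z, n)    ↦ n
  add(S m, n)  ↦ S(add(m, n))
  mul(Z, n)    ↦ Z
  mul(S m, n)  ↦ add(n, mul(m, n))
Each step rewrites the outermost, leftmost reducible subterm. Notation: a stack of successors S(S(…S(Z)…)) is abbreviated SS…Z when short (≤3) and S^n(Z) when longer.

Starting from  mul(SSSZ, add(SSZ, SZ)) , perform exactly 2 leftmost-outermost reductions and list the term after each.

Answer: after 2 steps: add(S(add(SZ, SZ)), mul(SSZ, add(SSZ, SZ)))

Working:
  start: mul(SSSZ, add(SSZ, SZ))
  [1] add(add(SSZ, SZ), mul(SSZ, add(SSZ, SZ)))
  [2] add(S(add(SZ, SZ)), mul(SSZ, add(SSZ, SZ)))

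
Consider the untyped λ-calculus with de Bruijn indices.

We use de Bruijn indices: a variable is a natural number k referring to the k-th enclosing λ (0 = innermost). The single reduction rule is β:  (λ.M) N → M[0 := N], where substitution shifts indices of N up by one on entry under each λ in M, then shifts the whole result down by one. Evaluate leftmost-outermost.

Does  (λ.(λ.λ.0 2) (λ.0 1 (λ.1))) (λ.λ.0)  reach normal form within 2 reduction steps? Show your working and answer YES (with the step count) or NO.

Answer: YES — reaches normal form λ.0 (λ.λ.0) in 2 ≤ 2 steps

Working:
  start: (λ.(λ.λ.0 2) (λ.0 1 (λ.1))) (λ.λ.0)
  step 1: (λ.λ.0 (λ.λ.0)) (λ.0 (λ.λ.0) (λ.1))
  step 2: λ.0 (λ.λ.0)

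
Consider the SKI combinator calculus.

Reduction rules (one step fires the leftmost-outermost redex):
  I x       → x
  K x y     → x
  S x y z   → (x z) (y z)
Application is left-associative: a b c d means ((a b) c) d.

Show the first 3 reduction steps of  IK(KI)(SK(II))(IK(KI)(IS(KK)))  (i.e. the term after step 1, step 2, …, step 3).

  start: IK(KI)(SK(II))(IK(KI)(IS(KK)))
  →1  K(KI)(SK(II))(IK(KI)(IS(KK)))
  →2  KI(IK(KI)(IS(KK)))
  →3  I

Answer: after 3 steps: I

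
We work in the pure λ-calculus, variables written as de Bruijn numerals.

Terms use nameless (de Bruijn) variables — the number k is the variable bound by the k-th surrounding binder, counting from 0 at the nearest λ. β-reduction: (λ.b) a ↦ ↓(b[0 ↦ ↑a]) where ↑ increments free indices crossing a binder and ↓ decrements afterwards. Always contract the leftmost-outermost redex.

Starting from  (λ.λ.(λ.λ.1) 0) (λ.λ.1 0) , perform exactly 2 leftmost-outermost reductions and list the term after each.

  start: (λ.λ.(λ.λ.1) 0) (λ.λ.1 0)
  [1] λ.(λ.λ.1) 0
  [2] λ.λ.1

Answer: after 2 steps: λ.λ.1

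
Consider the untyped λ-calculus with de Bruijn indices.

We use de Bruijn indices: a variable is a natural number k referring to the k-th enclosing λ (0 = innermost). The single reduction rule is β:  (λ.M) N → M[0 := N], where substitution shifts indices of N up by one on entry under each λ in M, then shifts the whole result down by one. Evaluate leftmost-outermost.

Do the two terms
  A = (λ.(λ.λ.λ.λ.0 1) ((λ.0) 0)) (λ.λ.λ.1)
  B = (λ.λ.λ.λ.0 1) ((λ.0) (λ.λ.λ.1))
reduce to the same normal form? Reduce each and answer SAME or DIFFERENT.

Answer: SAME — A ⇓ λ.λ.λ.0 1, B ⇓ λ.λ.λ.0 1

Working:
Term A:
  start: (λ.(λ.λ.λ.λ.0 1) ((λ.0) 0)) (λ.λ.λ.1)
  →1  (λ.λ.λ.λ.0 1) ((λ.0) (λ.λ.λ.1))
  →2  λ.λ.λ.0 1

Term B:
  start: (λ.λ.λ.λ.0 1) ((λ.0) (λ.λ.λ.1))
  →1  λ.λ.λ.0 1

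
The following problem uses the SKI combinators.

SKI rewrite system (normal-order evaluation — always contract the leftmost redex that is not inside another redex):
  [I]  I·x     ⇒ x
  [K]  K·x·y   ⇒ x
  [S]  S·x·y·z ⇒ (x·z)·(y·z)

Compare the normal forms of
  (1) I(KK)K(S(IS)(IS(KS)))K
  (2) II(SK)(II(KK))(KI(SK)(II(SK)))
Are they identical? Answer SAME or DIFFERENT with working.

Answer: DIFFERENT — A ⇓ SS(S(KS)), B ⇓ SK

Working:
Term A:
  start: I(KK)K(S(IS)(IS(KS)))K
  [1] KKK(S(IS)(IS(KS)))K
  [2] K(S(IS)(IS(KS)))K
  [3] S(IS)(IS(KS))
  [4] SS(IS(KS))
  [5] SS(S(KS))

Term B:
  start: II(SK)(II(KK))(KI(SK)(II(SK)))
  [1] I(SK)(II(KK))(KI(SK)(II(SK)))
  [2] SK(II(KK))(KI(SK)(II(SK)))
  [3] K(KI(SK)(II(SK)))(II(KK)(KI(SK)(II(SK))))
  [4] KI(SK)(II(SK))
  [5] I(II(SK))
  [6] II(SK)
  [7] I(SK)
  [8] SK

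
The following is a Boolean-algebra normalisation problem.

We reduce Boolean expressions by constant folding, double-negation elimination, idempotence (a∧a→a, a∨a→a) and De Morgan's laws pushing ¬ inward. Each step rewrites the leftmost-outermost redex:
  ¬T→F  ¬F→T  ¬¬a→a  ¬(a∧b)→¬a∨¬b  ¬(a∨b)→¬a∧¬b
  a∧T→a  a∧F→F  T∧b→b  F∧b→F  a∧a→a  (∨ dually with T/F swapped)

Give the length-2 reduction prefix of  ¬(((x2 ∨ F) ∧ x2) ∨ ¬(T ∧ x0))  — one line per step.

  start: ¬(((x2 ∨ F) ∧ x2) ∨ ¬(T ∧ x0))
  [1] ¬((x2 ∨ F) ∧ x2) ∧ ¬¬(T ∧ x0)
  [2] (¬(x2 ∨ F) ∨ ¬x2) ∧ ¬¬(T ∧ x0)

Answer: after 2 steps: (¬(x2 ∨ F) ∨ ¬x2) ∧ ¬¬(T ∧ x0)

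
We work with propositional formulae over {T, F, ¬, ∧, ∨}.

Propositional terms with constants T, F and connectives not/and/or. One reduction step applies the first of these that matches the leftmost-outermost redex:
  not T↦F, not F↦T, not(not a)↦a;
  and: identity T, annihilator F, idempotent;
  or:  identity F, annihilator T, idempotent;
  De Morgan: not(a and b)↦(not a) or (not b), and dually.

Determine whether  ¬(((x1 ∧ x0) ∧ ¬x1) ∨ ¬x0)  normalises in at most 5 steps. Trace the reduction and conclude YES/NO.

  start: ¬(((x1 ∧ x0) ∧ ¬x1) ∨ ¬x0)
  step 1: ¬((x1 ∧ x0) ∧ ¬x1) ∧ ¬¬x0
  step 2: (¬(x1 ∧ x0) ∨ ¬¬x1) ∧ ¬¬x0
  step 3: ((¬x1 ∨ ¬x0) ∨ ¬¬x1) ∧ ¬¬x0
  step 4: ((¬x1 ∨ ¬x0) ∨ x1) ∧ ¬¬x0
  step 5: ((¬x1 ∨ ¬x0) ∨ x1) ∧ x0

Answer: YES — reaches normal form ((¬x1 ∨ ¬x0) ∨ x1) ∧ x0 in 5 ≤ 5 steps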